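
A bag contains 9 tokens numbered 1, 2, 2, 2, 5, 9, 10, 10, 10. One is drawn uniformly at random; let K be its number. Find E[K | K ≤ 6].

P(K ≤ 6) = 5/9.
Σ over the event: 1·1/9 + 2·1/3 + 5·1/9 = 4/3.
E[K | K ≤ 6] = (4/3) / (5/9) = 12/5.

12/5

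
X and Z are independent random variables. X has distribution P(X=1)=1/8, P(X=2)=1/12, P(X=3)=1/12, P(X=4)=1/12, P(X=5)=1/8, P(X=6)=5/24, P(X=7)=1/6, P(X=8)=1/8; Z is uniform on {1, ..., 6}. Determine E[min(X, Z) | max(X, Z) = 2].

P(max(X, Z) = 2) = 7/144.
Summing min(X,Z)·P(x,y) over outcomes with max(X, Z) = 2 gives 1/16.
E[min(X, Z) | max(X, Z) = 2] = (1/16) / (7/144) = 9/7.

9/7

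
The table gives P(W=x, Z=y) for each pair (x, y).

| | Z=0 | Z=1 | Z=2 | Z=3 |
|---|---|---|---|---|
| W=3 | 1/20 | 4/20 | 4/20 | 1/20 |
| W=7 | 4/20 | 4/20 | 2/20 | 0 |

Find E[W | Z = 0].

P(Z = 0) = 1/4.
Summing W·P(W=x,Z=y) over the conditioning event gives 31/20.
E[W | Z = 0] = (31/20) / (1/4) = 31/5.

31/5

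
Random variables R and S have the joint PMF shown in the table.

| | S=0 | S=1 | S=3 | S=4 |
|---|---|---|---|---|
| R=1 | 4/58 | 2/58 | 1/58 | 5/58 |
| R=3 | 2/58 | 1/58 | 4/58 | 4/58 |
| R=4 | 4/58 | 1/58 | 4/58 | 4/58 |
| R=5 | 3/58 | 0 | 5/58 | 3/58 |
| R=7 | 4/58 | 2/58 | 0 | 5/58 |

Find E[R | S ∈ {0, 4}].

P(S ∈ {0, 4}) = 19/29.
Summing R·P(R=x,S=y) over the conditioning event gives 76/29.
E[R | S ∈ {0, 4}] = (76/29) / (19/29) = 4.

4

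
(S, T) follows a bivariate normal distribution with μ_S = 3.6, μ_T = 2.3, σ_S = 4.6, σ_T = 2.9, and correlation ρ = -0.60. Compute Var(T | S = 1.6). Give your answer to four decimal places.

Var(T | S=x) = (1 − ρ²)·σ_T².
Var(T | S=1.6) = (2.9)²·(1 − (-0.60)²) = 8.41·0.64 = 5.3824.

5.3824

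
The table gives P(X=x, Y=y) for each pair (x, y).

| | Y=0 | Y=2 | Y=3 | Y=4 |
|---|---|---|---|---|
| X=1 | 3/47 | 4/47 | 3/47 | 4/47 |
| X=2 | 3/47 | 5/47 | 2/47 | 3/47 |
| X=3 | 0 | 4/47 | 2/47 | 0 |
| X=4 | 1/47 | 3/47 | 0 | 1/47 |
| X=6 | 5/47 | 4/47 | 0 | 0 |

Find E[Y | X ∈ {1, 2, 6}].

P(X ∈ {1, 2, 6}) = 36/47.
Summing Y·P(X=x,Y=y) over the conditioning event gives 69/47.
E[Y | X ∈ {1, 2, 6}] = (69/47) / (36/47) = 23/12.

23/12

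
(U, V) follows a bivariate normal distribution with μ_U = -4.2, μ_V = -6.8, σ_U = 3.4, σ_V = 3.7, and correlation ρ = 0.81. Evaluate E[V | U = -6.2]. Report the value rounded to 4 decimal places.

For a bivariate normal, E[V | U=x] = μ_V + ρ·(σ_V/σ_U)·(x − μ_U).
E[V | U=-6.2] = -6.8 + (0.81)·(3.7/3.4)·(-6.2 − (-4.2)) = -6.8 + (0.88147)·(-2) = -8.5629.

-8.5629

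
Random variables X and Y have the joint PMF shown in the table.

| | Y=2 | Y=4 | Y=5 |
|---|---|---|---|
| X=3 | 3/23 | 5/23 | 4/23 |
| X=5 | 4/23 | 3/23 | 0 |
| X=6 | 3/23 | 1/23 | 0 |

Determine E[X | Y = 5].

P(Y = 5) = 4/23.
Σ X·P over the event = 3·(4/23) = 12/23.
E[X | Y = 5] = (12/23) / (4/23) = 3.

3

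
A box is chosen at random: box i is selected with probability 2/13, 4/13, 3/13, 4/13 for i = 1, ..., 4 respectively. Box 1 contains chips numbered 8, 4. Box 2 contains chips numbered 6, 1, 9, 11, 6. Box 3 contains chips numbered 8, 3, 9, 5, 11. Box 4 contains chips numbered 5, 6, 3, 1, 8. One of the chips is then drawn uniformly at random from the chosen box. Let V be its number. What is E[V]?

392/65

E[V | box 1] = (8+4)/2 = 6.
E[V | box 2] = (6+1+9+11+6)/5 = 33/5.
E[V | box 3] = (8+3+9+5+11)/5 = 36/5.
E[V | box 4] = (5+6+3+1+8)/5 = 23/5.
E[V] = (2/13)·(6) + (4/13)·(33/5) + (3/13)·(36/5) + (4/13)·(23/5) = 392/65.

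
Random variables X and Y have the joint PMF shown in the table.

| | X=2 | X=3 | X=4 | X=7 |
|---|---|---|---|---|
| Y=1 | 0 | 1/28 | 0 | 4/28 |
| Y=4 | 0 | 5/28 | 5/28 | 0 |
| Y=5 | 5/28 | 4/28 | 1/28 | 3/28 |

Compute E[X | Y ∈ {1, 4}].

22/5

P(Y ∈ {1, 4}) = 15/28.
Σ X·P over the event = 3·(1/28) + 3·(5/28) + 4·(5/28) + 7·(4/28) = 33/14.
E[X | Y ∈ {1, 4}] = (33/14) / (15/28) = 22/5.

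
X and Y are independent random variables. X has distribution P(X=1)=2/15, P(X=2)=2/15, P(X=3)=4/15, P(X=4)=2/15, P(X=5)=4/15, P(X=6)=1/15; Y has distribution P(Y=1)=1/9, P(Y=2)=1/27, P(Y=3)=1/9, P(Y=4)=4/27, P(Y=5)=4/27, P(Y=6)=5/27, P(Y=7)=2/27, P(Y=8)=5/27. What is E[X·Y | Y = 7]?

P(Y = 7) = 2/27.
Summing XY·P(x,y) over outcomes with Y = 7 gives 728/405.
E[X·Y | Y = 7] = (728/405) / (2/27) = 364/15.

364/15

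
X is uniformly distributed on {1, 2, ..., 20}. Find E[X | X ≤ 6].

Given X ≤ 6, X is equally likely to be any of {1, 2, 3, 4, 5, 6}.
E[X | X ≤ 6] = (1 + 2 + 3 + 4 + 5 + 6) / 6 = 7/2.

7/2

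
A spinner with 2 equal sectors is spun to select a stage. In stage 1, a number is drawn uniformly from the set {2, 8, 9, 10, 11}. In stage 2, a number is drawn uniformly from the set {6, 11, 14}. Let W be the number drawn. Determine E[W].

55/6

E[W | stage 1] = (2+8+9+10+11)/5 = 8.
E[W | stage 2] = (6+11+14)/3 = 31/3.
E[W] = (1/2)·(8) + (1/2)·(31/3) = 55/6.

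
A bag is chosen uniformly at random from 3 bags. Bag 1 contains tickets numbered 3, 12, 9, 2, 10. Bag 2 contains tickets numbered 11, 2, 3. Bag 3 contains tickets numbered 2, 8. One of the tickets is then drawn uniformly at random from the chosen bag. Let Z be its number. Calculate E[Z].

E[Z | bag 1] = (3+12+9+2+10)/5 = 36/5.
E[Z | bag 2] = (11+2+3)/3 = 16/3.
E[Z | bag 3] = (2+8)/2 = 5.
E[Z] = (1/3)·(36/5) + (1/3)·(16/3) + (1/3)·(5) = 263/45.

263/45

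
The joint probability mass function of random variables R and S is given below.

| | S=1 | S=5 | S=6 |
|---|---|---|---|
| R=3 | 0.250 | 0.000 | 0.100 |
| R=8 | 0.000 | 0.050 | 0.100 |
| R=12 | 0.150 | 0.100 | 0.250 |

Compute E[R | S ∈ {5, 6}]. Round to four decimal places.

P(S ∈ {5, 6}) = 0.600.
Σ R·P over the event = 3·(0.100) + 8·(0.050) + 8·(0.100) + 12·(0.100) + 12·(0.250) = 5.700.
E[R | S ∈ {5, 6}] = (5.700) / (0.600) = 9.5000.

9.5000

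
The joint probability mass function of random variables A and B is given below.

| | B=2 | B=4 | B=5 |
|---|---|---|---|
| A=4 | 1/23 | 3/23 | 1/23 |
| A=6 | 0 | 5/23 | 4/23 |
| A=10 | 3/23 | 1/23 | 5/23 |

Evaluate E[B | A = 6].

40/9

P(A = 6) = 9/23.
Σ B·P over the event = 4·(5/23) + 5·(4/23) = 40/23.
E[B | A = 6] = (40/23) / (9/23) = 40/9.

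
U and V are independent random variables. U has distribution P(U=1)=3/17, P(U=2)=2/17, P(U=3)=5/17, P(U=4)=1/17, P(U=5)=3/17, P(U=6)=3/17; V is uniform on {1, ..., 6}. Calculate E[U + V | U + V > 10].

34/3

P(U + V > 10) = 3/34.
Summing (U+V)·P(x,y) over outcomes with U + V > 10 gives 1.
E[U + V | U + V > 10] = (1) / (3/34) = 34/3.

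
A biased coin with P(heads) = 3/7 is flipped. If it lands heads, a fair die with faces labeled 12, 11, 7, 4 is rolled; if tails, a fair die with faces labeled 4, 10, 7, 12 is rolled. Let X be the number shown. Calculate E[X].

E[X | heads] = (12+11+7+4)/4 = 17/2.
E[X | tails] = (4+10+7+12)/4 = 33/4.
E[X] = (3/7)·(17/2) + (4/7)·(33/4) = 117/14.

117/14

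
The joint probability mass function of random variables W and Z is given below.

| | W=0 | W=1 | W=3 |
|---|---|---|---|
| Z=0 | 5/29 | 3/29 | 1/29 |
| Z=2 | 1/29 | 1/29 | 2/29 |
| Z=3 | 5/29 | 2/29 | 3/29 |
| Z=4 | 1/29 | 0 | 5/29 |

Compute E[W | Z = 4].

P(Z = 4) = 6/29.
Σ W·P over the event = 0·(1/29) + 3·(5/29) = 15/29.
E[W | Z = 4] = (15/29) / (6/29) = 5/2.

5/2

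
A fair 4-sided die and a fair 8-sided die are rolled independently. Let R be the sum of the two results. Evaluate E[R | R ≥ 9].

P(R ≥ 9) = 5/16.
Σ over the event: 9·1/8 + 10·3/32 + 11·1/16 + 12·1/32 = 25/8.
E[R | R ≥ 9] = (25/8) / (5/16) = 10.

10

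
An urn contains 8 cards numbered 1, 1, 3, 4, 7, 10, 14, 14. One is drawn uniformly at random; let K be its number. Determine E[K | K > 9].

38/3

P(K > 9) = 3/8.
Σ over the event: 10·1/8 + 14·1/4 = 19/4.
E[K | K > 9] = (19/4) / (3/8) = 38/3.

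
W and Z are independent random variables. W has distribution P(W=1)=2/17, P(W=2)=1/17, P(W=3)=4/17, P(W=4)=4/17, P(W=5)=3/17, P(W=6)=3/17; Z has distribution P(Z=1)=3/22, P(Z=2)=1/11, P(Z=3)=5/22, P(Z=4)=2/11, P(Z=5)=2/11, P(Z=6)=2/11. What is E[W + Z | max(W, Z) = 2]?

P(max(W, Z) = 2) = 9/374.
Summing (W+Z)·P(x,y) over outcomes with max(W, Z) = 2 gives 29/374.
E[W + Z | max(W, Z) = 2] = (29/374) / (9/374) = 29/9.

29/9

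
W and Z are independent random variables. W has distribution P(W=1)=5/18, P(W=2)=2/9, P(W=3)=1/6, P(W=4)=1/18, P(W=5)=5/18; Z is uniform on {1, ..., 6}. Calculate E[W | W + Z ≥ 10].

54/11

P(W + Z ≥ 10) = 11/108.
Summing W·P(x,y) over outcomes with W + Z ≥ 10 gives 1/2.
E[W | W + Z ≥ 10] = (1/2) / (11/108) = 54/11.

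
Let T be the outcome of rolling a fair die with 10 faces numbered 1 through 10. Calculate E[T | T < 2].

Given T < 2, T is equally likely to be any of {1}.
E[T | T < 2] = (1) / 1 = 1.

1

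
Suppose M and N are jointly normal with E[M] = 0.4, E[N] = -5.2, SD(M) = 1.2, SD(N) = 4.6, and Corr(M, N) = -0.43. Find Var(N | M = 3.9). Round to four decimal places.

The conditional variance in a bivariate normal is σ_N²(1 − ρ²), independent of x.
Var(N | M=3.9) = (4.6)²·(1 − (-0.43)²) = 21.16·0.8151 = 17.2475.

17.2475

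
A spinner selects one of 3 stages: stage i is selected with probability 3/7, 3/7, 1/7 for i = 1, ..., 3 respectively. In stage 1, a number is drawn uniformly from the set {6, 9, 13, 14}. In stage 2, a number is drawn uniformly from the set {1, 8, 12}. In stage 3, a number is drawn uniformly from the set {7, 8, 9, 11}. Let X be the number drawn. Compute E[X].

E[X | stage 1] = (6+9+13+14)/4 = 21/2.
E[X | stage 2] = (1+8+12)/3 = 7.
E[X | stage 3] = (7+8+9+11)/4 = 35/4.
By the law of total expectation,
E[X] = (3/7)·(21/2) + (3/7)·(7) + (1/7)·(35/4) = 35/4.

35/4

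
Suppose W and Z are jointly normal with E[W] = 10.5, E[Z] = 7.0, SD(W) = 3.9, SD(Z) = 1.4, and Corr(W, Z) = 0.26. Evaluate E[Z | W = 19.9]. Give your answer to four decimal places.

The regression of Z on W has slope ρ·σ_Z/σ_W and passes through (μ_W, μ_Z).
E[Z | W=19.9] = 7.0 + (0.26)·(1.4/3.9)·(19.9 − (10.5)) = 7.0 + (0.093333)·(9.4) = 7.8773.

7.8773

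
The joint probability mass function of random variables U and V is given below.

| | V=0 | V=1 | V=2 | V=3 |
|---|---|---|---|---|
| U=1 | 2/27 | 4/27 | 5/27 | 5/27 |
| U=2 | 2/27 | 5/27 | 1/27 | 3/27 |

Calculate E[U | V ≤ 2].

P(V ≤ 2) = 19/27.
Σ U·P over the event = 1·(2/27) + 1·(4/27) + 1·(5/27) + 2·(2/27) + 2·(5/27) + 2·(1/27) = 1.
E[U | V ≤ 2] = (1) / (19/27) = 27/19.

27/19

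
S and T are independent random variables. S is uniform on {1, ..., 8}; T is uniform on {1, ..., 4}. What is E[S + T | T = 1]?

P(T = 1) = 1/4.
Summing (S+T)·P(x,y) over outcomes with T = 1 gives 11/8.
E[S + T | T = 1] = (11/8) / (1/4) = 11/2.

11/2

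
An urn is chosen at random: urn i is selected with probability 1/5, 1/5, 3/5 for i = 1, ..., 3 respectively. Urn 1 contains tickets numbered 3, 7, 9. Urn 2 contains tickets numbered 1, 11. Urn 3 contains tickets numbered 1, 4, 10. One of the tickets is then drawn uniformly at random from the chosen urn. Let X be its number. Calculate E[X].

82/15

E[X | urn 1] = (3+7+9)/3 = 19/3.
E[X | urn 2] = (1+11)/2 = 6.
E[X | urn 3] = (1+4+10)/3 = 5.
E[X] = (1/5)·(19/3) + (1/5)·(6) + (3/5)·(5) = 82/15.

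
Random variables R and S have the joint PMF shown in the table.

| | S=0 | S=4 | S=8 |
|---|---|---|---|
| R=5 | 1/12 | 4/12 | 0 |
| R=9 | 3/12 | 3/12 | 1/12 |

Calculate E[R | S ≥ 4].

7

P(S ≥ 4) = 2/3.
Summing R·P(R=x,S=y) over the conditioning event gives 14/3.
E[R | S ≥ 4] = (14/3) / (2/3) = 7.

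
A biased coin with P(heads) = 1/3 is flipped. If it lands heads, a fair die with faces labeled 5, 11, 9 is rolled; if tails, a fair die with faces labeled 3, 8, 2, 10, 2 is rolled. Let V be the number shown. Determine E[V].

E[V | heads] = (5+11+9)/3 = 25/3.
E[V | tails] = (3+8+2+10+2)/5 = 5.
By the law of total expectation,
E[V] = (1/3)·(25/3) + (2/3)·(5) = 55/9.

55/9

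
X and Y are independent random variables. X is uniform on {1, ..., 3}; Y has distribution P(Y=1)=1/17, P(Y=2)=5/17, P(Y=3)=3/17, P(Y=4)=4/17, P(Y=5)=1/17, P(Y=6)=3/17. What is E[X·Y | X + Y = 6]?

8

P(X + Y = 6) = 8/51.
Summing XY·P(x,y) over outcomes with X + Y = 6 gives 64/51.
E[X·Y | X + Y = 6] = (64/51) / (8/51) = 8.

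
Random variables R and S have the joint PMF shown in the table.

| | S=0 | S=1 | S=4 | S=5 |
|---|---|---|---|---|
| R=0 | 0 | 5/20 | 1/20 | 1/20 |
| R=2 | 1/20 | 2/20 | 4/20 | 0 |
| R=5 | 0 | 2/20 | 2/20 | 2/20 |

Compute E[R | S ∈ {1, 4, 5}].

42/19

P(S ∈ {1, 4, 5}) = 19/20.
Σ R·P over the event = 0·(5/20) + 0·(1/20) + 0·(1/20) + 2·(2/20) + 2·(4/20) + 5·(2/20) + 5·(2/20) + 5·(2/20) = 21/10.
E[R | S ∈ {1, 4, 5}] = (21/10) / (19/20) = 42/19.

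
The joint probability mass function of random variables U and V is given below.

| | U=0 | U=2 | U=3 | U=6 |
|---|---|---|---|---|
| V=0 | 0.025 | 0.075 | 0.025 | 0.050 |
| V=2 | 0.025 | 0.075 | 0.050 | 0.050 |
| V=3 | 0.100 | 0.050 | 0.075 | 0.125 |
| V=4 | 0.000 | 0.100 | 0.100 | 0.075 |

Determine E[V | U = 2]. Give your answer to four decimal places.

2.3333

P(U = 2) = 0.300.
Σ V·P over the event = 0·(0.075) + 2·(0.075) + 3·(0.050) + 4·(0.100) = 0.700.
E[V | U = 2] = (0.700) / (0.300) = 2.3333.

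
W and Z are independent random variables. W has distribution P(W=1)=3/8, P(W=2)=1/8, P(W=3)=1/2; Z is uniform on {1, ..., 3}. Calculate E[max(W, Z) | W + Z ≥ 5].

3

P(W + Z ≥ 5) = 3/8.
Summing max(W,Z)·P(x,y) over outcomes with W + Z ≥ 5 gives 9/8.
E[max(W, Z) | W + Z ≥ 5] = (9/8) / (3/8) = 3.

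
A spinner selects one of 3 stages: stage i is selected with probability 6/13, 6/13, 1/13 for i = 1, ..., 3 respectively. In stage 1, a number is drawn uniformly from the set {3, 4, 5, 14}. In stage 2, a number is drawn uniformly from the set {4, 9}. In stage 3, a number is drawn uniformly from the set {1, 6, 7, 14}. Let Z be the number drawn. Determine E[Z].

E[Z | stage 1] = (3+4+5+14)/4 = 13/2.
E[Z | stage 2] = (4+9)/2 = 13/2.
E[Z | stage 3] = (1+6+7+14)/4 = 7.
E[Z] = (6/13)·(13/2) + (6/13)·(13/2) + (1/13)·(7) = 85/13.

85/13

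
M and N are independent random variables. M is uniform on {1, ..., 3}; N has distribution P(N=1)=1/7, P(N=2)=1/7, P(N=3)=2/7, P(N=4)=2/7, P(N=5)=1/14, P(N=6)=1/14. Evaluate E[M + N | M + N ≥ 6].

P(M + N ≥ 6) = 3/7.
Summing (M+N)·P(x,y) over outcomes with M + N ≥ 6 gives 121/42.
E[M + N | M + N ≥ 6] = (121/42) / (3/7) = 121/18.

121/18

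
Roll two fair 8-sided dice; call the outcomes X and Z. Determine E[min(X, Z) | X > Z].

P(X > Z) = 7/16.
Summing min(X,Z)·P(x,y) over outcomes with X > Z gives 21/16.
E[min(X, Z) | X > Z] = (21/16) / (7/16) = 3.

3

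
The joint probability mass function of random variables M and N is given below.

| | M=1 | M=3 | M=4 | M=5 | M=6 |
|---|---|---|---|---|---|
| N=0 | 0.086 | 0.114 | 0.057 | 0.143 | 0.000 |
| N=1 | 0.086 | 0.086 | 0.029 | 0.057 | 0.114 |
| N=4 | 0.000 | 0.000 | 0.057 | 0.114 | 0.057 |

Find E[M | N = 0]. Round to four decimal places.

P(N = 0) = 0.400.
Σ M·P over the event = 1·(0.086) + 3·(0.114) + 4·(0.057) + 5·(0.143) = 1.371.
E[M | N = 0] = (1.371) / (0.400) = 3.4275.

3.4275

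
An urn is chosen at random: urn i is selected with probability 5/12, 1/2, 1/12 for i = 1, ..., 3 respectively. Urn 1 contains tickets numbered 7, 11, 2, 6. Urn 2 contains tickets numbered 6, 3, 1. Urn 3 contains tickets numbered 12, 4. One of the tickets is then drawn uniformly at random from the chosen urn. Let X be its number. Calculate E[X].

121/24

E[X | urn 1] = (7+11+2+6)/4 = 13/2.
E[X | urn 2] = (6+3+1)/3 = 10/3.
E[X | urn 3] = (12+4)/2 = 8.
By the law of total expectation,
E[X] = (5/12)·(13/2) + (1/2)·(10/3) + (1/12)·(8) = 121/24.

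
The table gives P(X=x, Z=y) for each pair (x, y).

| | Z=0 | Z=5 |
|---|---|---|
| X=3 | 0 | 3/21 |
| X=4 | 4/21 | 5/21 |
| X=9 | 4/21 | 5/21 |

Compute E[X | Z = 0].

13/2

P(Z = 0) = 8/21.
Summing X·P(X=x,Z=y) over the conditioning event gives 52/21.
E[X | Z = 0] = (52/21) / (8/21) = 13/2.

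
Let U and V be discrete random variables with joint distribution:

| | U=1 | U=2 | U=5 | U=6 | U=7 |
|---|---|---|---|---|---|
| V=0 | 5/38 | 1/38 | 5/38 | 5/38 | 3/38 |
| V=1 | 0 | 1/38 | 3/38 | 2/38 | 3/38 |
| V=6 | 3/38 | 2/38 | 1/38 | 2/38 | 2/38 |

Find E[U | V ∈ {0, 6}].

121/29

P(V ∈ {0, 6}) = 29/38.
Summing U·P(U=x,V=y) over the conditioning event gives 121/38.
E[U | V ∈ {0, 6}] = (121/38) / (29/38) = 121/29.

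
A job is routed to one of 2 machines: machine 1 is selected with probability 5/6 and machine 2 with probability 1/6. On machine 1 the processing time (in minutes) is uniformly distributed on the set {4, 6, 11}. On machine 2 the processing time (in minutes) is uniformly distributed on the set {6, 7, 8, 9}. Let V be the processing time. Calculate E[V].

E[V | machine 1] = (4+6+11)/3 = 7.
E[V | machine 2] = (6+7+8+9)/4 = 15/2.
E[V] = (5/6)·(7) + (1/6)·(15/2) = 85/12.

85/12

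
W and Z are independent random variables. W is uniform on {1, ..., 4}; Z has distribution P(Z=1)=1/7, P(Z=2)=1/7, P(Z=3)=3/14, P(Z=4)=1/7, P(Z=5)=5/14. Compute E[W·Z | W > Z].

82/13

P(W > Z) = 13/56.
Summing WZ·P(x,y) over outcomes with W > Z gives 41/28.
E[W·Z | W > Z] = (41/28) / (13/56) = 82/13.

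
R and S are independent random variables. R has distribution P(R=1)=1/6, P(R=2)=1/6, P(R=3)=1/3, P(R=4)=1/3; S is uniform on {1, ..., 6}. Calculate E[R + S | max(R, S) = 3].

39/8

P(max(R, S) = 3) = 2/9.
Summing (R+S)·P(x,y) over outcomes with max(R, S) = 3 gives 13/12.
E[R + S | max(R, S) = 3] = (13/12) / (2/9) = 39/8.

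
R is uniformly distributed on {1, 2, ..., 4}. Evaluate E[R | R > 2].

7/2

Given R > 2, R is equally likely to be any of {3, 4}.
E[R | R > 2] = (3 + 4) / 2 = 7/2.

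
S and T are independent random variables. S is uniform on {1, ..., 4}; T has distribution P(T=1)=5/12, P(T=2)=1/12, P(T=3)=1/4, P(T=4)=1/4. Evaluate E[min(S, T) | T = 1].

1

P(T = 1) = 5/12.
Summing min(S,T)·P(x,y) over outcomes with T = 1 gives 5/12.
E[min(S, T) | T = 1] = (5/12) / (5/12) = 1.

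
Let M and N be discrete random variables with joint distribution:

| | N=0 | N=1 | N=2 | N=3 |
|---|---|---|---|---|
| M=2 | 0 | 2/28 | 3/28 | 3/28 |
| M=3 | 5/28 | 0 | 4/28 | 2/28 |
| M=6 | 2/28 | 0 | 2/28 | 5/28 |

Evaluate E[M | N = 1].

P(N = 1) = 1/14.
Σ M·P over the event = 2·(2/28) = 1/7.
E[M | N = 1] = (1/7) / (1/14) = 2.

2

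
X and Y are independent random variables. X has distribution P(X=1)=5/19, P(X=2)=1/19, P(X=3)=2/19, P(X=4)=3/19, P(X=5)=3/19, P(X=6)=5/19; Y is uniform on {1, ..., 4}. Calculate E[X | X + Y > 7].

11/2

P(X + Y > 7) = 6/19.
Summing X·P(x,y) over outcomes with X + Y > 7 gives 33/19.
E[X | X + Y > 7] = (33/19) / (6/19) = 11/2.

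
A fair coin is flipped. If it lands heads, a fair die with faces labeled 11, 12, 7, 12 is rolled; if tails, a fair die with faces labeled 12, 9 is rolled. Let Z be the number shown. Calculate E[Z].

21/2

E[Z | heads] = (11+12+7+12)/4 = 21/2.
E[Z | tails] = (12+9)/2 = 21/2.
By the law of total expectation,
E[Z] = (1/2)·(21/2) + (1/2)·(21/2) = 21/2.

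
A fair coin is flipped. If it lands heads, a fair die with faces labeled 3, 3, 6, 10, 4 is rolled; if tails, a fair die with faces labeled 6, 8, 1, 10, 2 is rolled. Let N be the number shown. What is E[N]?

E[N | heads] = (3+3+6+10+4)/5 = 26/5.
E[N | tails] = (6+8+1+10+2)/5 = 27/5.
By the law of total expectation,
E[N] = (1/2)·(26/5) + (1/2)·(27/5) = 53/10.

53/10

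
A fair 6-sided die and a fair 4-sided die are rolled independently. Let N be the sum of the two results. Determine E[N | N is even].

6

P(N is even) = 1/2.
Σ over the event: 2·1/24 + 4·1/8 + 6·1/6 + 8·1/8 + 10·1/24 = 3.
E[N | N is even] = (3) / (1/2) = 6.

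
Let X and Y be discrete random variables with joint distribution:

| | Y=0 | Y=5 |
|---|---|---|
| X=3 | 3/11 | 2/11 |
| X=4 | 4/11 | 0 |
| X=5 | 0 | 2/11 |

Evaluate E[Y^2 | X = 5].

25

P(X = 5) = 2/11.
Σ Y^2·P over the event = 25·(2/11) = 50/11.
E[Y^2 | X = 5] = (50/11) / (2/11) = 25.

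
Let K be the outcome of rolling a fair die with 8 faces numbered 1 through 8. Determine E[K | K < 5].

5/2

Given K < 5, K is equally likely to be any of {1, 2, 3, 4}.
E[K | K < 5] = (1 + 2 + 3 + 4) / 4 = 5/2.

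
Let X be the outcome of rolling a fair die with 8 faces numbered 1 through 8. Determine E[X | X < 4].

Given X < 4, X is equally likely to be any of {1, 2, 3}.
E[X | X < 4] = (1 + 2 + 3) / 3 = 2.

2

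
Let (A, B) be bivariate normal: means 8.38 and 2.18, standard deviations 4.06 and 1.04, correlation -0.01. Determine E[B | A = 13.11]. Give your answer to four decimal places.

2.1679

For a bivariate normal, E[B | A=x] = μ_B + ρ·(σ_B/σ_A)·(x − μ_A).
E[B | A=13.11] = 2.18 + (-0.01)·(1.04/4.06)·(13.11 − (8.38)) = 2.18 + (-0.0025616)·(4.73) = 2.1679.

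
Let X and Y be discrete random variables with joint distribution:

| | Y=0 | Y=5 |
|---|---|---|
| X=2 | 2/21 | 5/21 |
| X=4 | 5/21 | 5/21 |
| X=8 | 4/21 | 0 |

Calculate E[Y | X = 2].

P(X = 2) = 1/3.
Σ Y·P over the event = 0·(2/21) + 5·(5/21) = 25/21.
E[Y | X = 2] = (25/21) / (1/3) = 25/7.

25/7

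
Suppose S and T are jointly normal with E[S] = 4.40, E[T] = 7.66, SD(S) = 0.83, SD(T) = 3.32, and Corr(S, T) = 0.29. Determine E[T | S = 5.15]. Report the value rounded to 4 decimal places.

E[T | S=x] = μ_T + ρ(σ_T/σ_S)(x − μ_S) for jointly normal variables.
E[T | S=5.15] = 7.66 + (0.29)·(3.32/0.83)·(5.15 − (4.40)) = 7.66 + (1.16)·(0.75) = 8.5300.

8.5300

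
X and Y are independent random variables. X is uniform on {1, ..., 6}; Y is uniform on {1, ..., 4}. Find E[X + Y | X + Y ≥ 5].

P(X + Y ≥ 5) = 3/4.
Summing (X+Y)·P(x,y) over outcomes with X + Y ≥ 5 gives 31/6.
E[X + Y | X + Y ≥ 5] = (31/6) / (3/4) = 62/9.

62/9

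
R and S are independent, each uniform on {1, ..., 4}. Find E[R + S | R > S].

5

Outcomes with R > S: (2,1), (3,1), (3,2), (4,1), (4,2), (4,3), each with probability 1/16.
E[R + S | R > S] = (3 + 4 + 5 + 5 + 6 + 7) / 6 = 5.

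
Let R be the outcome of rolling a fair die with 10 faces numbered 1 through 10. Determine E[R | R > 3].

Given R > 3, R is equally likely to be any of {4, 5, 6, 7, 8, 9, 10}.
E[R | R > 3] = (4 + 5 + 6 + 7 + 8 + 9 + 10) / 7 = 7.

7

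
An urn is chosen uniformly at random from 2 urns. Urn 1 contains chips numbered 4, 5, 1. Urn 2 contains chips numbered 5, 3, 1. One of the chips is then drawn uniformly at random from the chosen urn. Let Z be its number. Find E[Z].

E[Z | urn 1] = (4+5+1)/3 = 10/3.
E[Z | urn 2] = (5+3+1)/3 = 3.
E[Z] = (1/2)·(10/3) + (1/2)·(3) = 19/6.

19/6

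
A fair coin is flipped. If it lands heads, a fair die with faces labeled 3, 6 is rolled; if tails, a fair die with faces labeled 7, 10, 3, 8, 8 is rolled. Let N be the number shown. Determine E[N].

E[N | heads] = (3+6)/2 = 9/2.
E[N | tails] = (7+10+3+8+8)/5 = 36/5.
By the law of total expectation,
E[N] = (1/2)·(9/2) + (1/2)·(36/5) = 117/20.

117/20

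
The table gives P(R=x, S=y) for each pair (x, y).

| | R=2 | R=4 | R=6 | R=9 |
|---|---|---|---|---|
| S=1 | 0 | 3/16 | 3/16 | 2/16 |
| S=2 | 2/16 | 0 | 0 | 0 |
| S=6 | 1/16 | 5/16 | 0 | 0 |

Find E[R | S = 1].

6

P(S = 1) = 1/2.
Σ R·P over the event = 4·(3/16) + 6·(3/16) + 9·(2/16) = 3.
E[R | S = 1] = (3) / (1/2) = 6.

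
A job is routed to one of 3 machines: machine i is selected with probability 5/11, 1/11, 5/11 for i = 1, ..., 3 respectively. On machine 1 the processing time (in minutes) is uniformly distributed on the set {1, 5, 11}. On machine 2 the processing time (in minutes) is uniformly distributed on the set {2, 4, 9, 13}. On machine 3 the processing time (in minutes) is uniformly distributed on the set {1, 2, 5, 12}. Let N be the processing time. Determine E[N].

181/33

E[N | machine 1] = (1+5+11)/3 = 17/3.
E[N | machine 2] = (2+4+9+13)/4 = 7.
E[N | machine 3] = (1+2+5+12)/4 = 5.
E[N] = (5/11)·(17/3) + (1/11)·(7) + (5/11)·(5) = 181/33.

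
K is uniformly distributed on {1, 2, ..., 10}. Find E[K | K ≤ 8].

Given K ≤ 8, K is equally likely to be any of {1, 2, 3, 4, 5, 6, 7, 8}.
E[K | K ≤ 8] = (1 + 2 + 3 + 4 + 5 + 6 + 7 + 8) / 8 = 9/2.

9/2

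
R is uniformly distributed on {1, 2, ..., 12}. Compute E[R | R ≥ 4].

Given R ≥ 4, R is equally likely to be any of {4, 5, 6, 7, 8, 9, 10, 11, 12}.
E[R | R ≥ 4] = (4 + 5 + 6 + 7 + 8 + 9 + 10 + 11 + 12) / 9 = 8.

8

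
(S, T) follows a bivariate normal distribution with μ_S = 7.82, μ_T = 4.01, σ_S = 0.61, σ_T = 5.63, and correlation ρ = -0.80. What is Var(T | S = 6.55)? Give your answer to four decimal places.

Var(T | S=x) = (1 − ρ²)·σ_T².
Var(T | S=6.55) = (5.63)²·(1 − (-0.80)²) = 31.6969·0.36 = 11.4109.

11.4109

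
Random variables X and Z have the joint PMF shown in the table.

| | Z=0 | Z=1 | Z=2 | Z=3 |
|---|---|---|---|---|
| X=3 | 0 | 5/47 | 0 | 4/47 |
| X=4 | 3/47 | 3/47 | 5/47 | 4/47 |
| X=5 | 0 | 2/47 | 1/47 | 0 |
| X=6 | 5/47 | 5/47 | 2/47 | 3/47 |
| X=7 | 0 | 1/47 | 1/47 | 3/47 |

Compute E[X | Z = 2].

44/9

P(Z = 2) = 9/47.
Σ X·P over the event = 4·(5/47) + 5·(1/47) + 6·(2/47) + 7·(1/47) = 44/47.
E[X | Z = 2] = (44/47) / (9/47) = 44/9.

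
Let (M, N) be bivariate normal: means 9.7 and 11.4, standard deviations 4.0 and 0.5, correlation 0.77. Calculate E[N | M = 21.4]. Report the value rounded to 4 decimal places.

12.5261

For a bivariate normal, E[N | M=x] = μ_N + ρ·(σ_N/σ_M)·(x − μ_M).
E[N | M=21.4] = 11.4 + (0.77)·(0.5/4.0)·(21.4 − (9.7)) = 11.4 + (0.09625)·(11.7) = 12.5261.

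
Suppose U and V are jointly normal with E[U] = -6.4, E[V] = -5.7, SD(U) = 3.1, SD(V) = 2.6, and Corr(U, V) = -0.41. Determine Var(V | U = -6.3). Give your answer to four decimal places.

5.6236

Var(V | U=x) = (1 − ρ²)·σ_V².
Var(V | U=-6.3) = (2.6)²·(1 − (-0.41)²) = 6.76·0.8319 = 5.6236.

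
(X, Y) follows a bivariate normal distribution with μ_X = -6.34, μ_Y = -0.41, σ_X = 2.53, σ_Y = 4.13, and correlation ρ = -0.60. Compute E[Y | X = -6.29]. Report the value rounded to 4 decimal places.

E[Y | X=x] = μ_Y + ρ(σ_Y/σ_X)(x − μ_X) for jointly normal variables.
E[Y | X=-6.29] = -0.41 + (-0.60)·(4.13/2.53)·(-6.29 − (-6.34)) = -0.41 + (-0.97945)·(0.05) = -0.4590.

-0.4590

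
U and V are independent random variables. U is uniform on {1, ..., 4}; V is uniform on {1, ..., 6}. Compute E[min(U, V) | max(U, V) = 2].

Outcomes with max(U, V) = 2: (1,2), (2,1), (2,2), each with probability 1/24.
E[min(U, V) | max(U, V) = 2] = (1 + 1 + 2) / 3 = 4/3.

4/3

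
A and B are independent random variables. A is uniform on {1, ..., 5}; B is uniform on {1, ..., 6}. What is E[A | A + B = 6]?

3

Outcomes with A + B = 6: (1,5), (2,4), (3,3), (4,2), (5,1), each with probability 1/30.
E[A | A + B = 6] = (1 + 2 + 3 + 4 + 5) / 5 = 3.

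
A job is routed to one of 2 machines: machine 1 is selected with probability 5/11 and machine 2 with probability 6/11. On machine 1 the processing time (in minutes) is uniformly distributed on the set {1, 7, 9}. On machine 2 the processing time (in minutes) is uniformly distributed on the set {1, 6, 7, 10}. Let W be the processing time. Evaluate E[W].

193/33

E[W | machine 1] = (1+7+9)/3 = 17/3.
E[W | machine 2] = (1+6+7+10)/4 = 6.
E[W] = (5/11)·(17/3) + (6/11)·(6) = 193/33.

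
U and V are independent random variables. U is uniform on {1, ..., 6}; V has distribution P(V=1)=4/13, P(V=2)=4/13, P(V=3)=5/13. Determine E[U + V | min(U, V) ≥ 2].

59/9

P(min(U, V) ≥ 2) = 15/26.
Summing (U+V)·P(x,y) over outcomes with min(U, V) ≥ 2 gives 295/78.
E[U + V | min(U, V) ≥ 2] = (295/78) / (15/26) = 59/9.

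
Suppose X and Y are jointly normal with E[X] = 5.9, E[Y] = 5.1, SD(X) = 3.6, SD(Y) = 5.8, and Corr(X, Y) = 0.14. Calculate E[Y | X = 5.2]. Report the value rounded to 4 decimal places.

4.9421

The regression of Y on X has slope ρ·σ_Y/σ_X and passes through (μ_X, μ_Y).
E[Y | X=5.2] = 5.1 + (0.14)·(5.8/3.6)·(5.2 − (5.9)) = 5.1 + (0.22556)·(-0.7) = 4.9421.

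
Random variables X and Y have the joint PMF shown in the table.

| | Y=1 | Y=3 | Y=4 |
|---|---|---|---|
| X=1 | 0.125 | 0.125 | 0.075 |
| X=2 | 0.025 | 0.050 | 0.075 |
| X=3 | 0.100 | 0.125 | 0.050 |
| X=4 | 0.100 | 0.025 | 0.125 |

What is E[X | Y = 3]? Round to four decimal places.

P(Y = 3) = 0.325.
Σ X·P over the event = 1·(0.125) + 2·(0.050) + 3·(0.125) + 4·(0.025) = 0.700.
E[X | Y = 3] = (0.700) / (0.325) = 2.1538.

2.1538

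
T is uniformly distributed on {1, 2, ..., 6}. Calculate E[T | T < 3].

3/2

Given T < 3, T is equally likely to be any of {1, 2}.
E[T | T < 3] = (1 + 2) / 2 = 3/2.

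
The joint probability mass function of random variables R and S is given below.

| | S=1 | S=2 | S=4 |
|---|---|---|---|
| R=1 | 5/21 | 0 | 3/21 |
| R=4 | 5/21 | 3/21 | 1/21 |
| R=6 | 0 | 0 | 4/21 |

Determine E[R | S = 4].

P(S = 4) = 8/21.
Σ R·P over the event = 1·(3/21) + 4·(1/21) + 6·(4/21) = 31/21.
E[R | S = 4] = (31/21) / (8/21) = 31/8.

31/8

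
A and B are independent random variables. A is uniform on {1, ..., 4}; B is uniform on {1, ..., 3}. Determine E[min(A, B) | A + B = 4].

4/3

P(A + B = 4) = 1/4.
Summing min(A,B)·P(x,y) over outcomes with A + B = 4 gives 1/3.
E[min(A, B) | A + B = 4] = (1/3) / (1/4) = 4/3.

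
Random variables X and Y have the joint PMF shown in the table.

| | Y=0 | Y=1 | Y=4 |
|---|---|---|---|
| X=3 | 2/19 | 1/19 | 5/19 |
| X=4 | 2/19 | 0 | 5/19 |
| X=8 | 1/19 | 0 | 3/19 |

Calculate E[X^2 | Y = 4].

317/13

P(Y = 4) = 13/19.
Σ X^2·P over the event = 9·(5/19) + 16·(5/19) + 64·(3/19) = 317/19.
E[X^2 | Y = 4] = (317/19) / (13/19) = 317/13.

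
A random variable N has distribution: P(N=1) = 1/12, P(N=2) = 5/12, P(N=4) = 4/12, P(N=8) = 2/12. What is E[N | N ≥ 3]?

P(N ≥ 3) = 1/2.
Σ over the event: 4·1/3 + 8·1/6 = 8/3.
E[N | N ≥ 3] = (8/3) / (1/2) = 16/3.

16/3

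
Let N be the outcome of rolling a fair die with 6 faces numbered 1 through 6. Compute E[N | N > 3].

5

Given N > 3, N is equally likely to be any of {4, 5, 6}.
E[N | N > 3] = (4 + 5 + 6) / 3 = 5.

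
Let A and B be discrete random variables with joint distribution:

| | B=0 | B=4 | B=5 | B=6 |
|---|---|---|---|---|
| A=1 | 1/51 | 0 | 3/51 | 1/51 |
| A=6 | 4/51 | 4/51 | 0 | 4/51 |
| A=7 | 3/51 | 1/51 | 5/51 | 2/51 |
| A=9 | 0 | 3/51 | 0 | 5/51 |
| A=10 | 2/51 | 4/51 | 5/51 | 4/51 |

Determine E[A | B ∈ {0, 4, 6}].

P(B ∈ {0, 4, 6}) = 38/51.
Summing A·P(A=x,B=y) over the conditioning event gives 96/17.
E[A | B ∈ {0, 4, 6}] = (96/17) / (38/51) = 144/19.

144/19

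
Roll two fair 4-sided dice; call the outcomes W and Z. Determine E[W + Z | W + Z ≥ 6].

P(W + Z ≥ 6) = 3/8.
Summing (W+Z)·P(x,y) over outcomes with W + Z ≥ 6 gives 5/2.
E[W + Z | W + Z ≥ 6] = (5/2) / (3/8) = 20/3.

20/3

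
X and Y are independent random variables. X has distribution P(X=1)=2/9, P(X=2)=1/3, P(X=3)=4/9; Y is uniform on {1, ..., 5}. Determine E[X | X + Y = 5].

P(X + Y = 5) = 1/5.
Summing X·P(x,y) over outcomes with X + Y = 5 gives 4/9.
E[X | X + Y = 5] = (4/9) / (1/5) = 20/9.

20/9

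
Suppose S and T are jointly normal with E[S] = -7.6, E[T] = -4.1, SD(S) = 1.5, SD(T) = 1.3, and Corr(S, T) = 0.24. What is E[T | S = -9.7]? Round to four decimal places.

-4.5368

For a bivariate normal, E[T | S=x] = μ_T + ρ·(σ_T/σ_S)·(x − μ_S).
E[T | S=-9.7] = -4.1 + (0.24)·(1.3/1.5)·(-9.7 − (-7.6)) = -4.1 + (0.208)·(-2.1) = -4.5368.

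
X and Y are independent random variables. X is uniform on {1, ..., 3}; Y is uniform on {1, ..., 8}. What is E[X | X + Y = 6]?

Outcomes with X + Y = 6: (1,5), (2,4), (3,3), each with probability 1/24.
E[X | X + Y = 6] = (1 + 2 + 3) / 3 = 2.

2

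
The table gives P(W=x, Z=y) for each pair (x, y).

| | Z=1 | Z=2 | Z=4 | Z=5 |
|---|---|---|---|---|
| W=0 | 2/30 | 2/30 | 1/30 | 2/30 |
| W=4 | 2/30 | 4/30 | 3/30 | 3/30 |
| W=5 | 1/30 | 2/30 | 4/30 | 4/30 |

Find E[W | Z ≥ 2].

18/5

P(Z ≥ 2) = 5/6.
Summing W·P(W=x,Z=y) over the conditioning event gives 3.
E[W | Z ≥ 2] = (3) / (5/6) = 18/5.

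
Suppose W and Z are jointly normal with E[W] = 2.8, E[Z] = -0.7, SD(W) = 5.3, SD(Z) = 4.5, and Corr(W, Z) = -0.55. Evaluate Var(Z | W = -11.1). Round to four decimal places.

The conditional variance in a bivariate normal is σ_Z²(1 − ρ²), independent of x.
Var(Z | W=-11.1) = (4.5)²·(1 − (-0.55)²) = 20.25·0.6975 = 14.1244.

14.1244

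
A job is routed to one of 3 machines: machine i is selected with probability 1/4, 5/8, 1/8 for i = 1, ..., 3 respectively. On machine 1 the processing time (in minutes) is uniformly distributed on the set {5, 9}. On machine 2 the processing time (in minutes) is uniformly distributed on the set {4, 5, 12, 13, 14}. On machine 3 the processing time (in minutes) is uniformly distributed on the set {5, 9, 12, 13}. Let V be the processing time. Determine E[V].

287/32

E[V | machine 1] = (5+9)/2 = 7.
E[V | machine 2] = (4+5+12+13+14)/5 = 48/5.
E[V | machine 3] = (5+9+12+13)/4 = 39/4.
E[V] = (1/4)·(7) + (5/8)·(48/5) + (1/8)·(39/4) = 287/32.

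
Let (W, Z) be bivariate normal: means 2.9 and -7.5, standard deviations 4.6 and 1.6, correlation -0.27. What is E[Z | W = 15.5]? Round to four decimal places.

-8.6833

The regression of Z on W has slope ρ·σ_Z/σ_W and passes through (μ_W, μ_Z).
E[Z | W=15.5] = -7.5 + (-0.27)·(1.6/4.6)·(15.5 − (2.9)) = -7.5 + (-0.093913)·(12.6) = -8.6833.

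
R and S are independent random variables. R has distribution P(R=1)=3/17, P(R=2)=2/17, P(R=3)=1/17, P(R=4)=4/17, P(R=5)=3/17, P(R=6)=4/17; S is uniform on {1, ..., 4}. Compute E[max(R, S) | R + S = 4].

P(R + S = 4) = 3/34.
Summing max(R,S)·P(x,y) over outcomes with R + S = 4 gives 4/17.
E[max(R, S) | R + S = 4] = (4/17) / (3/34) = 8/3.

8/3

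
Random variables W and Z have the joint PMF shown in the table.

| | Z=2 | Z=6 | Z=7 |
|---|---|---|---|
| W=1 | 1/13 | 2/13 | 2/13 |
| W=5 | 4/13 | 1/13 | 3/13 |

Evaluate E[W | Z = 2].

P(Z = 2) = 5/13.
Σ W·P over the event = 1·(1/13) + 5·(4/13) = 21/13.
E[W | Z = 2] = (21/13) / (5/13) = 21/5.

21/5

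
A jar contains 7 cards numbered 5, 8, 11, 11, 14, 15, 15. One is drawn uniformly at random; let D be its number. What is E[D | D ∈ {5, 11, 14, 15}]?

71/6

P(D ∈ {5, 11, 14, 15}) = 6/7.
Σ over the event: 5·1/7 + 11·2/7 + 14·1/7 + 15·2/7 = 71/7.
E[D | D ∈ {5, 11, 14, 15}] = (71/7) / (6/7) = 71/6.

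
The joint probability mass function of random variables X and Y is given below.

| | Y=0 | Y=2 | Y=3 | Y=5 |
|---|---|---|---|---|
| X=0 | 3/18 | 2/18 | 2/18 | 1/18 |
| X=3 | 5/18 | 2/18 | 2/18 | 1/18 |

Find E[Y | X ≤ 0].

15/8

P(X ≤ 0) = 4/9.
Σ Y·P over the event = 0·(3/18) + 2·(2/18) + 3·(2/18) + 5·(1/18) = 5/6.
E[Y | X ≤ 0] = (5/6) / (4/9) = 15/8.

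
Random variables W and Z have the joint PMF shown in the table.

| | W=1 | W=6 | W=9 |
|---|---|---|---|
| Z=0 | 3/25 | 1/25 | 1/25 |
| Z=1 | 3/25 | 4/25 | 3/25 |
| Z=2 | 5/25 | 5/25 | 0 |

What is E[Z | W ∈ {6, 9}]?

P(W ∈ {6, 9}) = 14/25.
Σ Z·P over the event = 0·(1/25) + 1·(4/25) + 2·(5/25) + 0·(1/25) + 1·(3/25) = 17/25.
E[Z | W ∈ {6, 9}] = (17/25) / (14/25) = 17/14.

17/14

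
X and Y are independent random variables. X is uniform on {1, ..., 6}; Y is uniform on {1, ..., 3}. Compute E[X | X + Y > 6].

Outcomes with X + Y > 6: (4,3), (5,2), (5,3), (6,1), (6,2), (6,3), each with probability 1/18.
E[X | X + Y > 6] = (4 + 5 + 5 + 6 + 6 + 6) / 6 = 16/3.

16/3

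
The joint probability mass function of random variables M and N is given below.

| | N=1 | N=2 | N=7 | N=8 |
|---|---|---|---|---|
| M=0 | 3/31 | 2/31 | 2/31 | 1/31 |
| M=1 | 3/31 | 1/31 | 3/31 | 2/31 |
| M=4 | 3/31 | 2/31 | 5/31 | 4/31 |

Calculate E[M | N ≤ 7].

P(N ≤ 7) = 24/31.
Summing M·P(M=x,N=y) over the conditioning event gives 47/31.
E[M | N ≤ 7] = (47/31) / (24/31) = 47/24.

47/24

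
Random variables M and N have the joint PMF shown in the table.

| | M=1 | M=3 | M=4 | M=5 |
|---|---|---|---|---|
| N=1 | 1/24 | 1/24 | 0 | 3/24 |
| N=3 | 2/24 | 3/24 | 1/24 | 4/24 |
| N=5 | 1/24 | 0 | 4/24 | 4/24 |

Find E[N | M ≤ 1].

3

P(M ≤ 1) = 1/6.
Σ N·P over the event = 1·(1/24) + 3·(2/24) + 5·(1/24) = 1/2.
E[N | M ≤ 1] = (1/2) / (1/6) = 3.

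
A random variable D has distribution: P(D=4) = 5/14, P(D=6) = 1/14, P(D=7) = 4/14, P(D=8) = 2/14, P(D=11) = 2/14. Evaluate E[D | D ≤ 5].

P(D ≤ 5) = 5/14.
Σ over the event: 4·5/14 = 10/7.
E[D | D ≤ 5] = (10/7) / (5/14) = 4.

4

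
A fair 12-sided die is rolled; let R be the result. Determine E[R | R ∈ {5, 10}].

15/2

P(R ∈ {5, 10}) = 1/6.
Σ over the event: 5·1/12 + 10·1/12 = 5/4.
E[R | R ∈ {5, 10}] = (5/4) / (1/6) = 15/2.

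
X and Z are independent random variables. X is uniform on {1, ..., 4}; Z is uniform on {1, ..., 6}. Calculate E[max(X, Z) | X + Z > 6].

Outcomes with X + Z > 6: (1,6), (2,5), (2,6), (3,4), (3,5), (3,6), (4,3), (4,4), (4,5), (4,6), each with probability 1/24.
E[max(X, Z) | X + Z > 6] = (6 + 5 + 6 + 4 + 5 + 6 + 4 + 4 + 5 + 6) / 10 = 51/10.

51/10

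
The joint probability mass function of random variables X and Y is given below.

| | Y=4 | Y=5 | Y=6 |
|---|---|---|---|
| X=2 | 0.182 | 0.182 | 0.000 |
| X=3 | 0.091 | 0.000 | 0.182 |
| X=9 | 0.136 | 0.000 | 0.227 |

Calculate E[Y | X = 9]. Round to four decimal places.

5.2507

P(X = 9) = 0.363.
Σ Y·P over the event = 4·(0.136) + 6·(0.227) = 1.906.
E[Y | X = 9] = (1.906) / (0.363) = 5.2507.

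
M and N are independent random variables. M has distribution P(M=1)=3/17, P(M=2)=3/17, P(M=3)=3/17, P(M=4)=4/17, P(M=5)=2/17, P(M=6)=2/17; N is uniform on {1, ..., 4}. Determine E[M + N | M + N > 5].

269/37

P(M + N > 5) = 37/68.
Summing (M+N)·P(x,y) over outcomes with M + N > 5 gives 269/68.
E[M + N | M + N > 5] = (269/68) / (37/68) = 269/37.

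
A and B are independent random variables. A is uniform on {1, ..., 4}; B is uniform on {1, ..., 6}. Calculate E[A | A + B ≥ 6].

P(A + B ≥ 6) = 7/12.
Summing A·P(x,y) over outcomes with A + B ≥ 6 gives 5/3.
E[A | A + B ≥ 6] = (5/3) / (7/12) = 20/7.

20/7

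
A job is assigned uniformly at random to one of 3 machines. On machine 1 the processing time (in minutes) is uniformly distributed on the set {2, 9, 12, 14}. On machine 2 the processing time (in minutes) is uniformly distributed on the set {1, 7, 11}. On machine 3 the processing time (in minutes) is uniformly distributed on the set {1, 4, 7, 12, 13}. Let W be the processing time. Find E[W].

1379/180

E[W | machine 1] = (2+9+12+14)/4 = 37/4.
E[W | machine 2] = (1+7+11)/3 = 19/3.
E[W | machine 3] = (1+4+7+12+13)/5 = 37/5.
E[W] = (1/3)·(37/4) + (1/3)·(19/3) + (1/3)·(37/5) = 1379/180.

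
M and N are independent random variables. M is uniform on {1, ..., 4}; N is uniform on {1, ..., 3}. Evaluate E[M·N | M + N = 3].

Outcomes with M + N = 3: (1,2), (2,1), each with probability 1/12.
E[M·N | M + N = 3] = (2 + 2) / 2 = 2.

2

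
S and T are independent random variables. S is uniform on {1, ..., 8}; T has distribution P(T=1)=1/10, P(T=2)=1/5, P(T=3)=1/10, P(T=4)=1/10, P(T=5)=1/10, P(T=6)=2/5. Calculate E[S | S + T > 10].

P(S + T > 10) = 11/40.
Summing S·P(x,y) over outcomes with S + T > 10 gives 37/20.
E[S | S + T > 10] = (37/20) / (11/40) = 74/11.

74/11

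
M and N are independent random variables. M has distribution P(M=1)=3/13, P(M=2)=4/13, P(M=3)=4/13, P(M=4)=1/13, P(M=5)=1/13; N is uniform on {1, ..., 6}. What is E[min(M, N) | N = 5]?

32/13

P(N = 5) = 1/6.
Summing min(M,N)·P(x,y) over outcomes with N = 5 gives 16/39.
E[min(M, N) | N = 5] = (16/39) / (1/6) = 32/13.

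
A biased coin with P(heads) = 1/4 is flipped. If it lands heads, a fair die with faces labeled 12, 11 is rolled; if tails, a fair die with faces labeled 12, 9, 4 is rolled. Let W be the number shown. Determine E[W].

73/8

E[W | heads] = (12+11)/2 = 23/2.
E[W | tails] = (12+9+4)/3 = 25/3.
By the law of total expectation,
E[W] = (1/4)·(23/2) + (3/4)·(25/3) = 73/8.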